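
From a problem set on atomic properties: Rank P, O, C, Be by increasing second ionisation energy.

After 1 electron has been removed, what remains? P⁺ still has 4 valence electrons; O⁺ still has 5 valence electrons; C⁺ still has 3 valence electrons; Be⁺ still has 1 valence electron.
All are still removing valence electrons, so compare the +1 ions as you would atoms: IE_2 generally rises across a period (higher Z_eff) and falls down a group (larger shell), subject to the usual subshell exceptions.
Valence configurations: P⁺ [Ne]3s²3p², O⁺ [He]2s²2p³, C⁺ [He]2s²2p¹, Be⁺ [He]2s¹.
Tabulated IE_2 (kJ/mol): P 1907, O 3388, C 2353, Be 1757.
Overall IE_2 order: Be < P < C < O.

Be < P < C < O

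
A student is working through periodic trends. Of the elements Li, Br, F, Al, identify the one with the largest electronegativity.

F

Li is in period 2, group 1; F is in period 2, group 17; Al is in period 3, group 13; Br is in period 4, group 17.
EN rises left→right (higher Z_eff, smaller atoms) and falls top→bottom (larger, more shielded atoms).
These span different periods and groups, so the two trends combine.
Al > Li: the two effects oppose for this pair; the across-period effect wins (1.61 vs 0.98).
Br > Al: period and group pull opposite ways; the across-period shift dominates (2.96 vs 1.61).
F > Br: they share group 17; the group trend gives F the larger value.
For reference (Pauling): Li 0.98, F 3.98, Al 1.61, Br 2.96.
The largest electronegativity among these belongs to F.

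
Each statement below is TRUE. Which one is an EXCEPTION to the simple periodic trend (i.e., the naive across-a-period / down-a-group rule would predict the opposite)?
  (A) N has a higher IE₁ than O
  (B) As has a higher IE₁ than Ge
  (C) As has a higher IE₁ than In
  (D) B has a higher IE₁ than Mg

The general trend: IE₁ increases across a period and decreases down a group.
(A) N (period 2, group 15) vs O (period 2, group 16): the stated order contradicts the simple trend.
(B) As (period 4, group 15) vs Ge (period 4, group 14): the stated order agrees with the simple trend.
(C) As (period 4, group 15) vs In (period 5, group 13): the stated order agrees with the simple trend.
(D) B (period 2, group 13) vs Mg (period 3, group 2): the stated order agrees with the simple trend.
The exception is (A): pairing an electron in O's 2p⁴ costs repulsion energy, so O ionizes more easily than half-filled N (2p³).

(A)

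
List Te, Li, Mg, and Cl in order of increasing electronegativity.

Li < Mg < Te < Cl

Li is in period 2, group 1; Mg is in period 3, group 2; Cl is in period 3, group 17; Te is in period 5, group 16.
Atoms toward the upper right of the periodic table pull bonding electrons most strongly.
These span different periods and groups, so the two trends combine.
Mg > Li: period and group pull opposite ways; the across-period shift dominates (1.31 vs 0.98).
Te > Mg: the two effects oppose for this pair; the across-period effect wins (2.10 vs 1.31).
Cl > Te: both effects reinforce here, so Cl is clearly the higher of the two.
Approximate values (Pauling): Li 0.98, Mg 1.31, Cl 3.16, Te 2.10.
So from lowest to highest: Li < Mg < Te < Cl.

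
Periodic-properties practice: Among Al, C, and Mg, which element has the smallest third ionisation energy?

Al

IE_3 is the cost of taking one more electron from the +2 cation: Al²⁺ still has 1 valence electron; C²⁺ still has 2 valence electrons; Mg²⁺ is the bare [Ne] core.
Core electrons are held far more tightly than valence electrons, so Mg tops the IE_3 order.
Valence configurations: Al²⁺ [Ne]3s¹, C²⁺ [He]2s².
Tabulated IE_3 (kJ/mol): Al 2745, C 4620, Mg 7733.
So the third ionization energies run Al < C < Mg.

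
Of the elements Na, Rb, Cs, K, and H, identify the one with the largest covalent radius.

Cs

H is in period 1, group 1; Na is in period 3, group 1; K is in period 4, group 1; Rb is in period 5, group 1; Cs is in period 6, group 1.
Across a period the added protons contract the valence shell; down a group each new principal shell makes the atom larger.
All are in group 1, so atomic radius increases down the group.
The largest covalent radius among these belongs to Cs.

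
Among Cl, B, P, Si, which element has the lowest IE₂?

Si

IE_2 is the cost of taking one more electron from the +1 cation: Cl⁺ still has 6 valence electrons; B⁺ still has 2 valence electrons; P⁺ still has 4 valence electrons; Si⁺ still has 3 valence electrons.
All are still removing valence electrons, so compare the +1 ions as you would atoms: IE_2 generally rises across a period (higher Z_eff) and falls down a group (larger shell), subject to the usual subshell exceptions.
Valence configurations: Cl⁺ [Ne]3s²3p⁴, B⁺ [He]2s², P⁺ [Ne]3s²3p², Si⁺ [Ne]3s²3p¹.
Tabulated IE_2 (kJ/mol): Cl 2298, B 2427, P 1907, Si 1577.
Hence IE_2: Si < P < Cl < B.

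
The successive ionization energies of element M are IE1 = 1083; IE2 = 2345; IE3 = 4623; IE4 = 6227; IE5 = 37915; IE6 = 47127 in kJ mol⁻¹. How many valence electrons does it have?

Look for the largest jump between consecutive ionization energies: IE5/IE4 ≈ 6.1, far larger than any earlier ratio.
That jump marks the point where a core electron is being removed. So the atom has 4 valence electrons.

4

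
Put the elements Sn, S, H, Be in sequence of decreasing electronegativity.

S > H > Sn > Be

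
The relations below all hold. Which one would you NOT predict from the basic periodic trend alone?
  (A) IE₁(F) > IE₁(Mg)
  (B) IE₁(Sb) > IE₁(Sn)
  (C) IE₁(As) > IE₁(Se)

The general trend: IE₁ increases across a period and decreases down a group.
(A) F (period 2, group 17) vs Mg (period 3, group 2): the stated order agrees with the simple trend.
(B) Sb (period 5, group 15) vs Sn (period 5, group 14): the stated order agrees with the simple trend.
(C) As (period 4, group 15) vs Se (period 4, group 16): the stated order contradicts the simple trend.
The exception is (C): Se (4p⁴) ionizes more easily than half-filled As (4p³).

(C)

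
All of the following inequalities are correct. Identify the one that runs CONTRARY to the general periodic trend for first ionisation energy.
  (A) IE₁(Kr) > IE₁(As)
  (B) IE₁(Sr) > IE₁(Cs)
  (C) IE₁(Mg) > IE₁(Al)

(C)

The general trend: first ionisation energy increases across a period and decreases down a group.
(A) Kr (period 4, group 18) vs As (period 4, group 15): the stated order agrees with the simple trend.
(B) Sr (period 5, group 2) vs Cs (period 6, group 1): the stated order agrees with the simple trend.
(C) Mg (period 3, group 2) vs Al (period 3, group 13): the stated order contradicts the simple trend.
The exception is (C): Al's single 3p electron is easier to remove than one from Mg's filled 3s².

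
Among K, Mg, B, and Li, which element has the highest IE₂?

Consider each +1 ion: K⁺ is the bare [Ar] core; Mg⁺ still has 1 valence electron; B⁺ still has 2 valence electrons; Li⁺ is the bare [He] core.
Core electrons are held far more tightly than valence electrons, so K and Li top the IE_2 order.
Valence configurations: Mg⁺ [Ne]3s¹, B⁺ [He]2s².
Tabulated IE_2 (kJ/mol): K 3052, Mg 1451, B 2427, Li 7298.
Hence IE_2: Mg < B < K < Li.

Li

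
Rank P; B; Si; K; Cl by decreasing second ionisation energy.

K > B > Cl > P > Si

IE_2 is the cost of taking one more electron from the +1 cation: P⁺ still has 4 valence electrons; B⁺ still has 2 valence electrons; Si⁺ still has 3 valence electrons; K⁺ is the bare [Ar] core; Cl⁺ still has 6 valence electrons.
Core electrons are held far more tightly than valence electrons, so K tops the IE_2 order.
Valence configurations: P⁺ [Ne]3s²3p², B⁺ [He]2s², Si⁺ [Ne]3s²3p¹, Cl⁺ [Ne]3s²3p⁴.
The numbers (kJ/mol): P 1907, B 2427, Si 1577, K 3052, Cl 2298.
Hence IE_2: Si < P < Cl < B < K.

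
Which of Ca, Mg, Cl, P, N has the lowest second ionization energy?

Consider each +1 ion: Ca⁺ still has 1 valence electron; Mg⁺ still has 1 valence electron; Cl⁺ still has 6 valence electrons; P⁺ still has 4 valence electrons; N⁺ still has 4 valence electrons.
All are still removing valence electrons, so compare the +1 ions as you would atoms: IE_2 generally rises across a period (higher Z_eff) and falls down a group (larger shell), subject to the usual subshell exceptions.
Valence configurations: Ca⁺ [Ar]4s¹, Mg⁺ [Ne]3s¹, Cl⁺ [Ne]3s²3p⁴, P⁺ [Ne]3s²3p², N⁺ [He]2s²2p².
Approximate IE_2 values (kJ/mol): Ca 1145, Mg 1451, Cl 2298, P 1907, N 2856.
Putting it together, IE_2: Ca < Mg < P < Cl < N.

Ca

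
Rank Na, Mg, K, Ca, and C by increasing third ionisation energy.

K < C < Ca < Na < Mg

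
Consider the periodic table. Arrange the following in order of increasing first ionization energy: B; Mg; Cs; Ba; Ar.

First ionization energy rises across a period (greater Z_eff holds electrons more tightly) and falls down a group (valence electrons are farther from the nucleus).
These span different periods and groups, so the two trends combine.
Ba > Cs: both are in period 6; the period trend gives Ba the larger value.
Mg > Ba: they share group 2; the group trend gives Mg the larger value.
B > Mg: relative to Mg, both the across-period and down-group shifts push B's first ionization energy up.
Ar > B: period and group pull opposite ways; the across-period shift dominates (1521 vs 801 kJ/mol).
For reference (kJ/mol): B 801, Mg 738, Ar 1521, Cs 376, Ba 503.
So from lowest to highest: Cs < Ba < Mg < B < Ar.

Cs < Ba < Mg < B < Ar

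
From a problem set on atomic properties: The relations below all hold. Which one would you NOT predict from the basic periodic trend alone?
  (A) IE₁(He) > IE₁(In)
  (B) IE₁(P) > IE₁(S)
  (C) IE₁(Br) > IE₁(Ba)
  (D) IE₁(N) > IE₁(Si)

(B)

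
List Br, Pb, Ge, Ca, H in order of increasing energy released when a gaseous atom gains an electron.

Ca < Pb < H < Ge < Br

H is in period 1, group 1; Ca is in period 4, group 2; Ge is in period 4, group 14; Br is in period 4, group 17; Pb is in period 6, group 14.
Atoms with high Z_eff and room in the valence shell (especially the halogens) have the most exothermic electron affinities.
These span different periods and groups, so the two trends combine.
Pb > Ca: period and group pull opposite ways; the across-period shift dominates (35 vs 2 kJ/mol).
H > Pb: the two effects oppose for this pair; the down-group effect wins (73 vs 35 kJ/mol).
Ge > H: the two effects oppose for this pair; the across-period effect wins (119 vs 73 kJ/mol).
Br > Ge: Br lies to the right of Ge in period 4, so the across-period effect alone puts Br higher.
Approximate values (kJ/mol): H 73, Ca 2, Ge 119, Br 325, Pb 35.
So from lowest to highest: Ca < Pb < H < Ge < Br.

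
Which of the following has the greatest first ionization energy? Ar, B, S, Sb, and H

H is in period 1, group 1; B is in period 2, group 13; S is in period 3, group 16; Ar is in period 3, group 18; Sb is in period 5, group 15.
IE₁ increases left→right with effective nuclear charge and decreases top→bottom as the valence shell moves farther out.
Here both period and group differ, so the two effects have to be weighed against each other.
Sb > B: the two effects oppose for this pair; the across-period effect wins (831 vs 801 kJ/mol).
S > Sb: both effects reinforce here, so S is clearly the higher of the two.
H > S: the two effects oppose for this pair; the down-group effect wins (1312 vs 1000 kJ/mol).
Ar > H: period and group pull opposite ways; the across-period shift dominates (1521 vs 1312 kJ/mol).
For reference (kJ/mol): H 1312, B 801, S 1000, Ar 1521, Sb 831.
The greatest first ionization energy among these belongs to Ar.

Ar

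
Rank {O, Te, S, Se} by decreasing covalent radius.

Te > Se > S > O

Across a period the added protons contract the valence shell; down a group each new principal shell makes the atom larger.
All are in group 16, so atomic radius increases down the group.
So from largest to smallest: Te > Se > S > O.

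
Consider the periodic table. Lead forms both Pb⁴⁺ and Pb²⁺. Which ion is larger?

Pb²⁺

Both ions have Z = 82 protons, but Pb⁴⁺ has lost more electrons, so its remaining electrons feel a larger effective nuclear charge per electron and are pulled in more tightly.
Higher positive charge → smaller ion, so Pb²⁺ > Pb⁴⁺.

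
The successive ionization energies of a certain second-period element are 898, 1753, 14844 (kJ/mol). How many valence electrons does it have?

Look for the largest jump between consecutive ionization energies: IE3/IE2 ≈ 8.5, far larger than any earlier ratio.
That jump marks the point where a core electron is being removed. So the atom has 2 valence electrons.

2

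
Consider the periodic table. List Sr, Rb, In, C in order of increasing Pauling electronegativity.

Rb < Sr < In < C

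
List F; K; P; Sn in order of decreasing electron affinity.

F > Sn > P > K

F is in period 2, group 17; P is in period 3, group 15; K is in period 4, group 1; Sn is in period 5, group 14.
EA tends to increase across a period and decrease down a group, though the pattern is less regular than for IE or radius.
These span different periods and groups, so the two trends combine.
P > K: both effects reinforce here, so P is clearly the higher of the two.
Sn > P: this pair runs against the simple trend — see the exception note.
F > Sn: both effects reinforce here, so F is clearly the higher of the two.
Note the exception: Sn has a higher electron affinity than P, contrary to the simple trend — adding an electron to P's half-filled np³ subshell costs electron-pairing energy.
For reference (kJ/mol): F 328, P 72, K 48, Sn 107.
So from highest to lowest: F > Sn > P > K.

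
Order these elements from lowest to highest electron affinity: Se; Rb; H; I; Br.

Electron affinity generally becomes more exothermic across a period toward the halogens and less exothermic down a group.
Neither a single period nor a single group — weigh both effects.
H > Rb: H sits above Rb in group 1, so the down-group effect alone puts H higher.
Se > H: period and group pull opposite ways; the across-period shift dominates (195 vs 73 kJ/mol).
I > Se: period and group pull opposite ways; the across-period shift dominates (295 vs 195 kJ/mol).
Br > I: Br sits above I in group 17, so the down-group effect alone puts Br higher.
Approximate values (kJ/mol): H 73, Se 195, Br 325, Rb 47, I 295.
So from lowest to highest: Rb < H < Se < I < Br.

Rb < H < Se < I < Br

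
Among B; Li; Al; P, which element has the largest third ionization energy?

Li

IE_3 is the cost of taking one more electron from the +2 cation: B²⁺ still has 1 valence electron; Li²⁺ is already 1 electron into the core; Al²⁺ still has 1 valence electron; P²⁺ still has 3 valence electrons.
Pulling an electron out of a noble-gas core costs far more than removing a remaining valence electron, so Li sits at the high end of IE_3.
Valence configurations: B²⁺ [He]2s¹, Al²⁺ [Ne]3s¹, P²⁺ [Ne]3s²3p¹.
Approximate IE_3 values (kJ/mol): B 3660, Li 11815, Al 2745, P 2914.
Putting it together, IE_3: Al < P < B < Li.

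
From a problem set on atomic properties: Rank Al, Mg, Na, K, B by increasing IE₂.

IE_2 is the cost of taking one more electron from the +1 cation: Al⁺ still has 2 valence electrons; Mg⁺ still has 1 valence electron; Na⁺ is the bare [Ne] core; K⁺ is the bare [Ar] core; B⁺ still has 2 valence electrons.
Core electrons are held far more tightly than valence electrons, so K and Na top the IE_2 order.
Valence configurations: Al⁺ [Ne]3s², Mg⁺ [Ne]3s¹, B⁺ [He]2s².
Approximate IE_2 values (kJ/mol): Al 1817, Mg 1451, Na 4562, K 3052, B 2427.
Hence IE_2: Mg < Al < B < K < Na.

Mg < Al < B < K < Na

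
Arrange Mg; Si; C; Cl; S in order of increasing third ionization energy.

Consider each +2 ion: Mg²⁺ is the bare [Ne] core; Si²⁺ still has 2 valence electrons; C²⁺ still has 2 valence electrons; Cl²⁺ still has 5 valence electrons; S²⁺ still has 4 valence electrons.
Breaking into a closed-shell core is much more expensive than removing a leftover valence electron — Mg has the largest IE_3 here.
Valence configurations: Si²⁺ [Ne]3s², C²⁺ [He]2s², Cl²⁺ [Ne]3s²3p³, S²⁺ [Ne]3s²3p².
Approximate IE_3 values (kJ/mol): Mg 7733, Si 3232, C 4620, Cl 3822, S 3357.
So the third ionization energies run Si < S < Cl < C < Mg.

Si, S, Cl, C, Mg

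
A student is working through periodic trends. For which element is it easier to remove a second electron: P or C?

P

Consider each +1 ion: P⁺ still has 4 valence electrons; C⁺ still has 3 valence electrons.
All are still removing valence electrons, so compare the +1 ions as you would atoms: IE_2 generally rises across a period (higher Z_eff) and falls down a group (larger shell), subject to the usual subshell exceptions.
Valence configurations: P⁺ [Ne]3s²3p², C⁺ [He]2s²2p¹.
Approximate IE_2 values (kJ/mol): P 1907, C 2353.
So the second ionization energies run P < C.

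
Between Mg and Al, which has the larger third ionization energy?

Mg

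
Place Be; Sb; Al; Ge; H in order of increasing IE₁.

Al < Ge < Sb < Be < H

H is in period 1, group 1; Be is in period 2, group 2; Al is in period 3, group 13; Ge is in period 4, group 14; Sb is in period 5, group 15.
Removing the outermost electron gets harder across a period and easier down a group.
These sit on a diagonal, where the across-period and down-group effects partly cancel.
Ge > Al: period and group pull opposite ways; the across-period shift dominates (762 vs 578 kJ/mol).
Sb > Ge: the two effects oppose for this pair; the across-period effect wins (831 vs 762 kJ/mol).
Be > Sb: period and group pull opposite ways; the down-group shift dominates (900 vs 831 kJ/mol).
H > Be: period and group pull opposite ways; the down-group shift dominates (1312 vs 900 kJ/mol).
For reference (kJ/mol): H 1312, Be 900, Al 578, Ge 762, Sb 831.
So from lowest to highest: Al < Ge < Sb < Be < H.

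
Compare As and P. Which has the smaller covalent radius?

P

P is in period 3, group 15; As is in period 4, group 15.
Across a period the added protons contract the valence shell; down a group each new principal shell makes the atom larger.
All are in group 15, so atomic radius increases down the group.
So P has the smaller covalent radius (P < As).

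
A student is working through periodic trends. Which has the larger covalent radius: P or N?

N is in period 2, group 15; P is in period 3, group 15.
Across a period the added protons contract the valence shell; down a group each new principal shell makes the atom larger.
All are in group 15, so atomic radius increases down the group.
So P has the larger covalent radius (P > N).

P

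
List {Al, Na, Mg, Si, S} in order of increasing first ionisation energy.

Na < Al < Mg < Si < S

Na is in period 3, group 1; Mg is in period 3, group 2; Al is in period 3, group 13; Si is in period 3, group 14; S is in period 3, group 16.
IE₁ increases left→right with effective nuclear charge and decreases top→bottom as the valence shell moves farther out.
All lie in period 3; the across-period trend (first ionization energy increases left to right) applies, with the exception below.
Note the exception: Mg has a higher first ionization energy than Al, contrary to the simple trend — Al's single 3p electron is easier to remove than one from Mg's filled 3s².
Tabulated first ionization energy (kJ/mol): Na 496, Mg 738, Al 578, Si 786, S 1000.
So from lowest to highest: Na < Al < Mg < Si < S.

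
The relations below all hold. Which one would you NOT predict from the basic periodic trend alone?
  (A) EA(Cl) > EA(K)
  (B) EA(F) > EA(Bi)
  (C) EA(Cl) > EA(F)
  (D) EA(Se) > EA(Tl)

(C)

The general trend: electron affinity increases across a period and decreases down a group.
(A) Cl (period 3, group 17) vs K (period 4, group 1): the stated order agrees with the simple trend.
(B) F (period 2, group 17) vs Bi (period 6, group 15): the stated order agrees with the simple trend.
(C) Cl (period 3, group 17) vs F (period 2, group 17): the stated order contradicts the simple trend.
(D) Se (period 4, group 16) vs Tl (period 6, group 13): the stated order agrees with the simple trend.
The exception is (C): F's small 2p subshell makes the incoming electron feel strong e⁻–e⁻ repulsion, so Cl actually releases more energy on gaining an electron.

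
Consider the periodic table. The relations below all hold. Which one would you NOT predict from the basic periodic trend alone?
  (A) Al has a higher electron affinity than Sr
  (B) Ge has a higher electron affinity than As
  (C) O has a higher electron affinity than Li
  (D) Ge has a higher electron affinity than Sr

(B)

The general trend: electron affinity increases across a period and decreases down a group.
(A) Al (period 3, group 13) vs Sr (period 5, group 2): the stated order agrees with the simple trend.
(B) Ge (period 4, group 14) vs As (period 4, group 15): the stated order contradicts the simple trend.
(C) O (period 2, group 16) vs Li (period 2, group 1): the stated order agrees with the simple trend.
(D) Ge (period 4, group 14) vs Sr (period 5, group 2): the stated order agrees with the simple trend.
The exception is (B): adding an electron to As's half-filled 4p³ is unfavourable, so Ge (4p²) has the more exothermic EA.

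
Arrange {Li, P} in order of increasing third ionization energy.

After 2 electrons have been removed, what remains? Li²⁺ is already 1 electron into the core; P²⁺ still has 3 valence electrons.
Core electrons are held far more tightly than valence electrons, so Li tops the IE_3 order.
The numbers (kJ/mol): Li 11815, P 2914.
Hence IE_3: P < Li.

P, Li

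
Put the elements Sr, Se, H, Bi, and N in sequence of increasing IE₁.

Sr < Bi < Se < H < N

Removing the outermost electron gets harder across a period and easier down a group.
Here both period and group differ, so the two effects have to be weighed against each other.
Bi > Sr: period and group pull opposite ways; the across-period shift dominates (703 vs 550 kJ/mol).
Se > Bi: relative to Bi, both the across-period and down-group shifts push Se's first ionization energy up.
H > Se: the two effects oppose for this pair; the down-group effect wins (1312 vs 941 kJ/mol).
N > H: period and group pull opposite ways; the across-period shift dominates (1402 vs 1312 kJ/mol).
For reference (kJ/mol): H 1312, N 1402, Se 941, Sr 550, Bi 703.
So from lowest to highest: Sr < Bi < Se < H < N.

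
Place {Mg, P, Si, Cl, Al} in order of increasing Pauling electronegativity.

Mg < Al < Si < P < Cl

Mg is in period 3, group 2; Al is in period 3, group 13; Si is in period 3, group 14; P is in period 3, group 15; Cl is in period 3, group 17.
EN rises left→right (higher Z_eff, smaller atoms) and falls top→bottom (larger, more shielded atoms).
All lie in period 3, so electronegativity increases left to right.
So from lowest to highest: Mg < Al < Si < P < Cl.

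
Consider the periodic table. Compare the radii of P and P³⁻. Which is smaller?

P

Forming P³⁻ adds 3 electrons to P. More electron–electron repulsion in the same shell, with unchanged nuclear charge, lets the cloud expand.
An anion is larger than its parent atom: P³⁻ > P.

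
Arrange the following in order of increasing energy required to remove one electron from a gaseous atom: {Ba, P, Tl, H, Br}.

Ba < Tl < P < Br < H

H is in period 1, group 1; P is in period 3, group 15; Br is in period 4, group 17; Ba is in period 6, group 2; Tl is in period 6, group 13.
First ionization energy rises across a period (greater Z_eff holds electrons more tightly) and falls down a group (valence electrons are farther from the nucleus).
Here both period and group differ, so the two effects have to be weighed against each other.
Tl > Ba: both are in period 6; the period trend gives Tl the larger value.
P > Tl: both effects reinforce here, so P is clearly the higher of the two.
Br > P: period and group pull opposite ways; the across-period shift dominates (1140 vs 1012 kJ/mol).
H > Br: period and group pull opposite ways; the down-group shift dominates (1312 vs 1140 kJ/mol).
Tabulated first ionization energy (kJ/mol): H 1312, P 1012, Br 1140, Ba 503, Tl 589.
So from lowest to highest: Ba < Tl < P < Br < H.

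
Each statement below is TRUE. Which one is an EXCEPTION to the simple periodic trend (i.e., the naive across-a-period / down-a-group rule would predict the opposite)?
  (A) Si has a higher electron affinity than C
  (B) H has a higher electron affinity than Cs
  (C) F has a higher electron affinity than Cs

The general trend: electron affinity increases across a period and decreases down a group.
(A) Si (period 3, group 14) vs C (period 2, group 14): the stated order contradicts the simple trend.
(B) H (period 1, group 1) vs Cs (period 6, group 1): the stated order agrees with the simple trend.
(C) F (period 2, group 17) vs Cs (period 6, group 1): the stated order agrees with the simple trend.
The exception is (A): Si's larger, more diffuse 3p orbitals accept an added electron slightly more readily than C's compact 2p.

(A)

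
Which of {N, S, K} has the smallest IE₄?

S

The fourth ionization energy removes an electron from the +3 ion. For each element: N³⁺ still has 2 valence electrons; S³⁺ still has 3 valence electrons; K³⁺ is already 2 electrons into the core.
Usually core removal costs more than valence removal, but here the competition is close: a tightly held n=2 valence electron can cost more to remove than an n=3 core electron, so the actual values have to decide it.
Valence configurations: N³⁺ [He]2s², S³⁺ [Ne]3s²3p¹.
Approximate IE_4 values (kJ/mol): N 7475, S 4556, K 5877.
Overall IE_4 order: S < K < N.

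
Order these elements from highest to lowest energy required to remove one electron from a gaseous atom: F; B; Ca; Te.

F > Te > B > Ca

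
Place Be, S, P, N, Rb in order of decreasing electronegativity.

N > S > P > Be > Rb

Be is in period 2, group 2; N is in period 2, group 15; P is in period 3, group 15; S is in period 3, group 16; Rb is in period 5, group 1.
EN rises left→right (higher Z_eff, smaller atoms) and falls top→bottom (larger, more shielded atoms).
These span different periods and groups, so the two trends combine.
Be > Rb: relative to Rb, both the across-period and down-group shifts push Be's electronegativity up.
P > Be: the two effects oppose for this pair; the across-period effect wins (2.19 vs 1.57).
S > P: both are in period 3; the period trend gives S the larger value.
N > S: period and group pull opposite ways; the down-group shift dominates (3.04 vs 2.58).
Tabulated electronegativity (Pauling): Be 1.57, N 3.04, P 2.19, S 2.58, Rb 0.82.
So from highest to lowest: N > S > P > Be > Rb.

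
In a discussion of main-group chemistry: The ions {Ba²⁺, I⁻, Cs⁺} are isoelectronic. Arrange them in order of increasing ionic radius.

All of these have 54 electrons, so size is governed by nuclear charge alone: the more protons, the stronger the pull on the same electron cloud, and the smaller the ion.
Nuclear charges: Ba²⁺ (Z=56), Cs⁺ (Z=55), I⁻ (Z=53).
Smallest to largest: Ba²⁺ < Cs⁺ < I⁻.

Ba²⁺ < Cs⁺ < I⁻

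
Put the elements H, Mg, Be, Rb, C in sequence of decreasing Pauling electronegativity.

EN rises left→right (higher Z_eff, smaller atoms) and falls top→bottom (larger, more shielded atoms).
Neither a single period nor a single group — weigh both effects.
Mg > Rb: both effects reinforce here, so Mg is clearly the higher of the two.
Be > Mg: they share group 2; the group trend gives Be the larger value.
H > Be: period and group pull opposite ways; the down-group shift dominates (2.20 vs 1.57).
C > H: the two effects oppose for this pair; the across-period effect wins (2.55 vs 2.20).
For reference (Pauling): H 2.20, Be 1.57, C 2.55, Mg 1.31, Rb 0.82.
So from highest to lowest: C > H > Be > Mg > Rb.

C > H > Be > Mg > Rb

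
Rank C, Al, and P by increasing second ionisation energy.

Al, P, C

Consider each +1 ion: C⁺ still has 3 valence electrons; Al⁺ still has 2 valence electrons; P⁺ still has 4 valence electrons.
All are still removing valence electrons, so compare the +1 ions as you would atoms: IE_2 generally rises across a period (higher Z_eff) and falls down a group (larger shell), subject to the usual subshell exceptions.
Valence configurations: C⁺ [He]2s²2p¹, Al⁺ [Ne]3s², P⁺ [Ne]3s²3p².
Approximate IE_2 values (kJ/mol): C 2353, Al 1817, P 1907.
Hence IE_2: Al < P < C.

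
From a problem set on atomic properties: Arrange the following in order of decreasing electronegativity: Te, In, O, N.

O > N > Te > In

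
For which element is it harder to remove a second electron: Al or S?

Consider each +1 ion: Al⁺ still has 2 valence electrons; S⁺ still has 5 valence electrons.
All are still removing valence electrons, so compare the +1 ions as you would atoms: IE_2 generally rises across a period (higher Z_eff) and falls down a group (larger shell), subject to the usual subshell exceptions.
Valence configurations: Al⁺ [Ne]3s², S⁺ [Ne]3s²3p³.
The numbers (kJ/mol): Al 1817, S 2252.
So the second ionization energies run Al < S.

S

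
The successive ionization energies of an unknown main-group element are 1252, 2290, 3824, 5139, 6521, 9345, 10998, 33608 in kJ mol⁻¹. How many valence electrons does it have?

7

Look for the largest jump between consecutive ionization energies: IE8/IE7 ≈ 3.1, far larger than any earlier ratio.
That jump marks the point where a core electron is being removed. So the atom has 7 valence electrons.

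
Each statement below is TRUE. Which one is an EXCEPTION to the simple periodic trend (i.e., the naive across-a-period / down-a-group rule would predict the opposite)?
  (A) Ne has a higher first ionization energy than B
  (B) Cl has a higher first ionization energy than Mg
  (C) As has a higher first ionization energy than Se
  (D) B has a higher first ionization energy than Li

The general trend: first ionization energy increases across a period and decreases down a group.
(A) Ne (period 2, group 18) vs B (period 2, group 13): the stated order agrees with the simple trend.
(B) Cl (period 3, group 17) vs Mg (period 3, group 2): the stated order agrees with the simple trend.
(C) As (period 4, group 15) vs Se (period 4, group 16): the stated order contradicts the simple trend.
(D) B (period 2, group 13) vs Li (period 2, group 1): the stated order agrees with the simple trend.
The exception is (C): Se (4p⁴) ionizes more easily than half-filled As (4p³).

(C)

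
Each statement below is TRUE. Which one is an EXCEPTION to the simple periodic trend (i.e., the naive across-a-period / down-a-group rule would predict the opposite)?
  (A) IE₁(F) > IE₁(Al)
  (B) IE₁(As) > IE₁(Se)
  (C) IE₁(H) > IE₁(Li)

(B)

The general trend: IE₁ increases across a period and decreases down a group.
(A) F (period 2, group 17) vs Al (period 3, group 13): the stated order agrees with the simple trend.
(B) As (period 4, group 15) vs Se (period 4, group 16): the stated order contradicts the simple trend.
(C) H (period 1, group 1) vs Li (period 2, group 1): the stated order agrees with the simple trend.
The exception is (B): Se (4p⁴) ionizes more easily than half-filled As (4p³).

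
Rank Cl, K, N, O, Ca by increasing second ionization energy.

Ca < Cl < N < K < O

The second ionization energy removes an electron from the +1 ion. For each element: Cl⁺ still has 6 valence electrons; K⁺ is the bare [Ar] core; N⁺ still has 4 valence electrons; O⁺ still has 5 valence electrons; Ca⁺ still has 1 valence electron.
Usually core removal costs more than valence removal, but here the competition is close: a tightly held n=2 valence electron can cost more to remove than an n=3 core electron, so the actual values have to decide it.
Valence configurations: Cl⁺ [Ne]3s²3p⁴, N⁺ [He]2s²2p², O⁺ [He]2s²2p³, Ca⁺ [Ar]4s¹.
Approximate IE_2 values (kJ/mol): Cl 2298, K 3052, N 2856, O 3388, Ca 1145.
So the second ionization energies run Ca < Cl < N < K < O.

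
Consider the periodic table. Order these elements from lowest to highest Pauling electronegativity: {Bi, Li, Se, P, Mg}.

Li, Mg, Bi, P, Se

Li is in period 2, group 1; Mg is in period 3, group 2; P is in period 3, group 15; Se is in period 4, group 16; Bi is in period 6, group 15.
Smaller atoms with higher effective nuclear charge are more electronegative.
Neither a single period nor a single group — weigh both effects.
Mg > Li: the two effects oppose for this pair; the across-period effect wins (1.31 vs 0.98).
Bi > Mg: period and group pull opposite ways; the across-period shift dominates (2.02 vs 1.31).
P > Bi: they share group 15; the group trend gives P the larger value.
Se > P: period and group pull opposite ways; the across-period shift dominates (2.55 vs 2.19).
For reference (Pauling): Li 0.98, Mg 1.31, P 2.19, Se 2.55, Bi 2.02.
So from lowest to highest: Li < Mg < Bi < P < Se.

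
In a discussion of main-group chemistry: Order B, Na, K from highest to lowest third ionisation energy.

Na, K, B

Consider each +2 ion: B²⁺ still has 1 valence electron; Na²⁺ is already 1 electron into the core; K²⁺ is already 1 electron into the core.
Breaking into a closed-shell core is much more expensive than removing a leftover valence electron — K and Na have the largest IE_3 here.
Tabulated IE_3 (kJ/mol): B 3660, Na 6910, K 4420.
Putting it together, IE_3: B < K < Na.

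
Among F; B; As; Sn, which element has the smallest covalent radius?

F

B is in period 2, group 13; F is in period 2, group 17; As is in period 4, group 15; Sn is in period 5, group 14.
Moving right in a period, electrons are added to the same shell under a stronger nuclear pull, so atoms get smaller; moving down, a new shell is opened and atoms get larger.
Neither a single period nor a single group — weigh both effects.
B > F: both are in period 2; the period trend gives B the larger value.
As > B: period and group pull opposite ways; the down-group shift dominates (121 vs 85 pm).
Sn > As: relative to As, both the across-period and down-group shifts push Sn's atomic radius up.
Tabulated atomic radius (pm): B 85, F 64, As 121, Sn 140.
The smallest covalent radius among these belongs to F.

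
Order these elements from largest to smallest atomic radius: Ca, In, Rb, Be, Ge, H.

Rb > Ca > In > Ge > Be > H

H is in period 1, group 1; Be is in period 2, group 2; Ca is in period 4, group 2; Ge is in period 4, group 14; Rb is in period 5, group 1; In is in period 5, group 13.
Atomic radius shrinks across a period as nuclear charge pulls the same shell inward, and grows down a group as new shells are added.
These span different periods and groups, so the two trends combine.
Be > H: period and group pull opposite ways; the down-group shift dominates (102 vs 32 pm).
Ge > Be: period and group pull opposite ways; the down-group shift dominates (121 vs 102 pm).
In > Ge: relative to Ge, both the across-period and down-group shifts push In's atomic radius up.
Ca > In: the two effects oppose for this pair; the across-period effect wins (171 vs 142 pm).
Rb > Ca: both effects reinforce here, so Rb is clearly the larger of the two.
For reference (pm): H 32, Be 102, Ca 171, Ge 121, Rb 210, In 142.
So from largest to smallest: Rb > Ca > In > Ge > Be > H.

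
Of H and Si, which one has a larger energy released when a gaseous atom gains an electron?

H is in period 1, group 1; Si is in period 3, group 14.
EA tends to increase across a period and decrease down a group, though the pattern is less regular than for IE or radius.
Neither a single period nor a single group — weigh both effects.
Si > H: period and group pull opposite ways; the across-period shift dominates (134 vs 73 kJ/mol).
For reference (kJ/mol): H 73, Si 134.
So Si has the larger energy released when a gaseous atom gains an electron (Si > H).

Si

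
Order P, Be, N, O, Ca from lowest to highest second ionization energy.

Ca < Be < P < N < O

Consider each +1 ion: P⁺ still has 4 valence electrons; Be⁺ still has 1 valence electron; N⁺ still has 4 valence electrons; O⁺ still has 5 valence electrons; Ca⁺ still has 1 valence electron.
All are still removing valence electrons, so compare the +1 ions as you would atoms: IE_2 generally rises across a period (higher Z_eff) and falls down a group (larger shell), subject to the usual subshell exceptions.
Valence configurations: P⁺ [Ne]3s²3p², Be⁺ [He]2s¹, N⁺ [He]2s²2p², O⁺ [He]2s²2p³, Ca⁺ [Ar]4s¹.
Tabulated IE_2 (kJ/mol): P 1907, Be 1757, N 2856, O 3388, Ca 1145.
So the second ionization energies run Ca < Be < P < N < O.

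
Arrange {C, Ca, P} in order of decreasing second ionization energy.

After 1 electron has been removed, what remains? C⁺ still has 3 valence electrons; Ca⁺ still has 1 valence electron; P⁺ still has 4 valence electrons.
All are still removing valence electrons, so compare the +1 ions as you would atoms: IE_2 generally rises across a period (higher Z_eff) and falls down a group (larger shell), subject to the usual subshell exceptions.
Valence configurations: C⁺ [He]2s²2p¹, Ca⁺ [Ar]4s¹, P⁺ [Ne]3s²3p².
Tabulated IE_2 (kJ/mol): C 2353, Ca 1145, P 1907.
So the second ionization energies run Ca < P < C.

C, P, Ca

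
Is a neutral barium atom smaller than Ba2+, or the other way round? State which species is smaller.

Forming Ba2+ removes 2 electrons from Ba. Fewer electrons for the same nuclear charge means less shielding and a higher Z_eff on the remaining electrons, and for main-group metals the entire outer shell is lost.
A cation is smaller than its parent atom: Ba2+ < Ba.

Ba2+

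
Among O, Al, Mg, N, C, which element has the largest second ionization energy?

O

IE_2 is the cost of taking one more electron from the +1 cation: O⁺ still has 5 valence electrons; Al⁺ still has 2 valence electrons; Mg⁺ still has 1 valence electron; N⁺ still has 4 valence electrons; C⁺ still has 3 valence electrons.
All are still removing valence electrons, so compare the +1 ions as you would atoms: IE_2 generally rises across a period (higher Z_eff) and falls down a group (larger shell), subject to the usual subshell exceptions.
Valence configurations: O⁺ [He]2s²2p³, Al⁺ [Ne]3s², Mg⁺ [Ne]3s¹, N⁺ [He]2s²2p², C⁺ [He]2s²2p¹.
The numbers (kJ/mol): O 3388, Al 1817, Mg 1451, N 2856, C 2353.
Overall IE_2 order: Mg < Al < C < N < O.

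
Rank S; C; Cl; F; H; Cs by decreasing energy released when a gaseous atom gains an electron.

Cl > F > S > C > H > Cs

H is in period 1, group 1; C is in period 2, group 14; F is in period 2, group 17; S is in period 3, group 16; Cl is in period 3, group 17; Cs is in period 6, group 1.
Electron affinity generally becomes more exothermic across a period toward the halogens and less exothermic down a group.
Neither a single period nor a single group — weigh both effects.
H > Cs: they share group 1; the group trend gives H the larger value.
C > H: the two effects oppose for this pair; the across-period effect wins (122 vs 73 kJ/mol).
S > C: period and group pull opposite ways; the across-period shift dominates (200 vs 122 kJ/mol).
F > S: both effects reinforce here, so F is clearly the higher of the two.
Cl > F: this pair runs against the simple trend — see the exception note.
Note the exception: Cl has a higher electron affinity than F, contrary to the simple trend — F's small 2p subshell makes the incoming electron feel strong e⁻–e⁻ repulsion, so Cl actually releases more energy on gaining an electron.
Tabulated electron affinity (kJ/mol): H 73, C 122, F 328, S 200, Cl 349, Cs 46.
So from highest to lowest: Cl > F > S > C > H > Cs.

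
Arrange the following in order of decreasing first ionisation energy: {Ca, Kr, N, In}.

N is in period 2, group 15; Ca is in period 4, group 2; Kr is in period 4, group 18; In is in period 5, group 13.
Across a period the outer electron is held more tightly (higher IE₁); down a group it sits in a higher shell, more shielded, and comes off more easily.
Neither a single period nor a single group — weigh both effects.
Ca > In: the two effects oppose for this pair; the down-group effect wins (590 vs 558 kJ/mol).
Kr > Ca: both are in period 4; the period trend gives Kr the larger value.
N > Kr: the two effects oppose for this pair; the down-group effect wins (1402 vs 1351 kJ/mol).
Approximate values (kJ/mol): N 1402, Ca 590, Kr 1351, In 558.
So from highest to lowest: N > Kr > Ca > In.

N, Kr, Ca, In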